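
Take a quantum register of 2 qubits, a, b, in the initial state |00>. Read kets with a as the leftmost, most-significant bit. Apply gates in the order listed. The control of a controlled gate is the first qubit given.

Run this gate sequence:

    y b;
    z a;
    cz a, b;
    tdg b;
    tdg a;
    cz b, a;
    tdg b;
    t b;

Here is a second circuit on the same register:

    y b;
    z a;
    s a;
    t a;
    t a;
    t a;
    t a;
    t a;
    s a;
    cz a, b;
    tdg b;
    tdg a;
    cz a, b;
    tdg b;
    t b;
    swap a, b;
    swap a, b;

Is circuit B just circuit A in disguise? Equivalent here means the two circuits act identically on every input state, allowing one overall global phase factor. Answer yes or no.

No — the two circuits implement different unitaries, even allowing a global phase.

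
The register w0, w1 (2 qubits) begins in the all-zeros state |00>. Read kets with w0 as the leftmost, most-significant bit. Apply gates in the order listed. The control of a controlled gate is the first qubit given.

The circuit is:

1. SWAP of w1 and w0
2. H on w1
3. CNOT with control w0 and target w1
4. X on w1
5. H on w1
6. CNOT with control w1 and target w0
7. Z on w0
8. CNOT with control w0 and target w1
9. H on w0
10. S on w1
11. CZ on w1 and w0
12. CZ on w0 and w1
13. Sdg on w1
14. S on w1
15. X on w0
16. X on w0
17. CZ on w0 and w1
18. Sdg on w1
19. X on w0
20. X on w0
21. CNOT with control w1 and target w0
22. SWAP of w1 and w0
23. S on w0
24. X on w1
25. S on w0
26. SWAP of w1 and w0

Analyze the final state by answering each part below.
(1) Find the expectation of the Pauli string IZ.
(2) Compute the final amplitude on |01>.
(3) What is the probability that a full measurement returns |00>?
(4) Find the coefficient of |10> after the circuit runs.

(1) The observable IZ averages to 1.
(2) |01> carries amplitude 0 in the final state.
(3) Outcome |00> occurs with probability 1/2.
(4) The final state's coefficient on |10> equals sqrt(2)/2.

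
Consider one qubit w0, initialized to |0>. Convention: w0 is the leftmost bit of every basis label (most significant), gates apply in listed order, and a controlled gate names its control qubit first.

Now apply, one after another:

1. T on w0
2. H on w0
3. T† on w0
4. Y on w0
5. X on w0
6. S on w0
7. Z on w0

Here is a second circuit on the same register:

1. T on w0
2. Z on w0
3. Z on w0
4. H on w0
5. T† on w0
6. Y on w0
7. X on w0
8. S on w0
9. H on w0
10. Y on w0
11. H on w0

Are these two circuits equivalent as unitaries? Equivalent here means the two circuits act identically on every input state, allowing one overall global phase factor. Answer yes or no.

No: there is an input state on which the two circuits produce genuinely different outputs (not merely differing by a phase).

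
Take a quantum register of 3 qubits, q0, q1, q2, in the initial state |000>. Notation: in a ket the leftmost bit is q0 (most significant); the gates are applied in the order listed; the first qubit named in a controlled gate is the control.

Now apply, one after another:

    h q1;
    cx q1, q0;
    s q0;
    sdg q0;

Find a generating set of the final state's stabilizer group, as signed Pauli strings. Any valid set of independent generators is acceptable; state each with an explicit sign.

The final state is stabilized by the group generated by +XXI, +ZZI, +IIZ; other independent generating sets are equally valid.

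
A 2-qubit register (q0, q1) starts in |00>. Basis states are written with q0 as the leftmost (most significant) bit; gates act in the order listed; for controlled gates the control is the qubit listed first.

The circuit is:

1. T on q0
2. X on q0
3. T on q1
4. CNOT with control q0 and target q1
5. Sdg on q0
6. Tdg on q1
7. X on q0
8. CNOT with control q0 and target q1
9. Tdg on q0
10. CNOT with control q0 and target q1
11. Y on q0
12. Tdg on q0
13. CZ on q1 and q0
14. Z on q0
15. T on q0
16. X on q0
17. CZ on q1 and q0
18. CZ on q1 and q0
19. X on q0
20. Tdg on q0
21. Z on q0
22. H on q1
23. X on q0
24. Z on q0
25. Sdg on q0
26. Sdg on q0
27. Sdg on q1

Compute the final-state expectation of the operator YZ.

The expectation value of YZ is 0. Key observation: the block from step 14 through step 21 cancels to the identity and can be dropped.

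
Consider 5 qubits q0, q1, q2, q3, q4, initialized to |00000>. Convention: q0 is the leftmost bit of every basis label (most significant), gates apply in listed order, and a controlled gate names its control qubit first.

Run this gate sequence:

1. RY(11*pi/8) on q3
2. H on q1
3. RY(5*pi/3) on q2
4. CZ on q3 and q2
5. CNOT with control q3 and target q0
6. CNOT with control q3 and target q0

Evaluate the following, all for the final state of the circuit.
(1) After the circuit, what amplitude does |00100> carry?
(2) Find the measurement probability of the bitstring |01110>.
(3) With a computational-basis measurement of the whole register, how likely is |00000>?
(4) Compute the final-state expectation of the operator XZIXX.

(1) The final state's coefficient on |00100> equals -sqrt(2)*cos(5*pi/16)/4. Key observation: steps 5-6 multiply out to the identity, so the circuit reduces to the remaining gates.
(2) A full measurement returns |01110> with probability sqrt(2 - sqrt(2))/32 + 1/16.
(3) A full measurement returns |00000> with probability 3/16 - 3*sqrt(2 - sqrt(2))/32.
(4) The expectation value of XZIXX is 0.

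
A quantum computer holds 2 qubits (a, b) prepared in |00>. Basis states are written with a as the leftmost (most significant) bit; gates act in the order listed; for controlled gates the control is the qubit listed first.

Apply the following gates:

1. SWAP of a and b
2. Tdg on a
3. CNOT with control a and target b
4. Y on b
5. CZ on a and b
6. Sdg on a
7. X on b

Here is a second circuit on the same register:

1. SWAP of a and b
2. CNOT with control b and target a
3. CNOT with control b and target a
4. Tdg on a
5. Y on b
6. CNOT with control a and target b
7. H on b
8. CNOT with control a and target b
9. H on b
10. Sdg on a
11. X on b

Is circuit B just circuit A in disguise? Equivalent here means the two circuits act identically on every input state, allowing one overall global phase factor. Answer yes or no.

No — the two circuits implement different unitaries, even allowing a global phase.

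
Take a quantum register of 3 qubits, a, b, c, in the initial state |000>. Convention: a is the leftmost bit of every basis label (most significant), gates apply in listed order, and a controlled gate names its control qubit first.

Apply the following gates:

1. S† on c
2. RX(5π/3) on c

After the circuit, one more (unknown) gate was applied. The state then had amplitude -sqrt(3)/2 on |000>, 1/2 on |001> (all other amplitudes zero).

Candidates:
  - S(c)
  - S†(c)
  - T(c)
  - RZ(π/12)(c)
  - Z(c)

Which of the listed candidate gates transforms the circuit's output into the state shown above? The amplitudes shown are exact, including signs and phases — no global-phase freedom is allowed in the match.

The applied gate was S(c).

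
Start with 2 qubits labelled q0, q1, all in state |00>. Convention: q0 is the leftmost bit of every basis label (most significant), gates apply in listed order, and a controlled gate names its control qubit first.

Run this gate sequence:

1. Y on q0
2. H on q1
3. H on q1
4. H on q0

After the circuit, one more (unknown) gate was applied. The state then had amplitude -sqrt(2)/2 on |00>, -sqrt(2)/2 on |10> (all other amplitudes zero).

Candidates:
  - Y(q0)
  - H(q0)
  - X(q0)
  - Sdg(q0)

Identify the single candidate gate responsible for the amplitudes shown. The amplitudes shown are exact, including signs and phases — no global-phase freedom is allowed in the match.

It was Y(q0) that produced the state shown.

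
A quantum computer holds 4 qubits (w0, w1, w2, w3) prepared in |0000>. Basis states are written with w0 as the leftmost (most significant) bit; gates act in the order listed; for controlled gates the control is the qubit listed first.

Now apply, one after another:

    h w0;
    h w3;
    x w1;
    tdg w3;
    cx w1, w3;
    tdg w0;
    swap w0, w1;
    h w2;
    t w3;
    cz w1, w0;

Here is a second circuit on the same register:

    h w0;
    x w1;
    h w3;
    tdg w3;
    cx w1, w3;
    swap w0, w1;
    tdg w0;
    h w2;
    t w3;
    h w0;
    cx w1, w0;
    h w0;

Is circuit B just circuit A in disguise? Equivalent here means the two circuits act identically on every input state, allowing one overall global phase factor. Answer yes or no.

No — the two circuits implement different unitaries, even allowing a global phase.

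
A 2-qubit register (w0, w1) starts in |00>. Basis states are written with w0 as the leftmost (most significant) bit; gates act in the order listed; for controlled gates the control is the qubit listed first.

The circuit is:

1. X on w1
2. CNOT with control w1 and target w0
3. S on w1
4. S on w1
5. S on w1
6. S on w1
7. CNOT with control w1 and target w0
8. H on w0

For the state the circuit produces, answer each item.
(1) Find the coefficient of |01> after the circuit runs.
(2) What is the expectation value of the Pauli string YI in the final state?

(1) The final state's coefficient on |01> equals sqrt(2)/2. Key observation: steps 3-6 multiply out to the identity, so the circuit reduces to the remaining gates.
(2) The expectation value of YI is 0.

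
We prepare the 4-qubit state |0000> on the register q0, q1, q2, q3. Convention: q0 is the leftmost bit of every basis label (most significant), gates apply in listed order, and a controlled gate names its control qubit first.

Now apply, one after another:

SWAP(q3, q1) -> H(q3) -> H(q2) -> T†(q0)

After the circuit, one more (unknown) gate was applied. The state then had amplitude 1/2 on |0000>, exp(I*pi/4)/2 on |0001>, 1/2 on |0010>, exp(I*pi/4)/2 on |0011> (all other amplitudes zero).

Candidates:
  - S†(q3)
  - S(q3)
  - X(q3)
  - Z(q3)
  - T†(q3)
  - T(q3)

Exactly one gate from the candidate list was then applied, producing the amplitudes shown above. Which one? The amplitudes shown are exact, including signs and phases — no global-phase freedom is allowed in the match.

The applied gate was T(q3).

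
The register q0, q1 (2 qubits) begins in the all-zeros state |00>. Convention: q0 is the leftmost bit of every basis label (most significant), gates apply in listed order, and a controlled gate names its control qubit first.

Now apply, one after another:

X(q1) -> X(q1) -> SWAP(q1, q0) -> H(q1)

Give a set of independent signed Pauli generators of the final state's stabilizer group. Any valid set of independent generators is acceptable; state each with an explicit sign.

The stabilizer group can be generated by +IX, +ZI, among other valid generating sets. Key observation: the block from step 1 through step 2 cancels to the identity and can be dropped.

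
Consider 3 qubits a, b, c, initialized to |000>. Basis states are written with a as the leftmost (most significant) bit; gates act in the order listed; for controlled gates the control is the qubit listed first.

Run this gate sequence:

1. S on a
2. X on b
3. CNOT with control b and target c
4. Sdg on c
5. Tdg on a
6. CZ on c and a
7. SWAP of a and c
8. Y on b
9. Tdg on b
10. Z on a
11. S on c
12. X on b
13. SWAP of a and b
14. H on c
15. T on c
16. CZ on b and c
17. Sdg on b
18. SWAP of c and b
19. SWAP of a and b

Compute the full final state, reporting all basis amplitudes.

After the circuit, the state carries amplitude -sqrt(2)*I/2 on |011>, sqrt(2)*exp(3*I*pi/4)/2 on |111>, and 0 on every other basis state.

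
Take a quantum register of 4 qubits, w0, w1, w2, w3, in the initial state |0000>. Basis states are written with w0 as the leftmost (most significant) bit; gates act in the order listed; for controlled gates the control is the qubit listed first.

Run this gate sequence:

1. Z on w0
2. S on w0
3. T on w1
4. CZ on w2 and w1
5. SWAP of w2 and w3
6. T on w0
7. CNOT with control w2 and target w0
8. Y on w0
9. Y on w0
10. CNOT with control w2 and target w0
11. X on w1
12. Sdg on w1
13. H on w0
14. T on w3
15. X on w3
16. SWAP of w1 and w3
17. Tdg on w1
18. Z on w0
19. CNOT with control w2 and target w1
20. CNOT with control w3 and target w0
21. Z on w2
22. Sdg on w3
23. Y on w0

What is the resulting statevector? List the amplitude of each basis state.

The final amplitudes are sqrt(2)*exp(I*pi/4)/2 on |0101>, sqrt(2)*exp(I*pi/4)/2 on |1101>, and 0 on every other basis state. Key observation: the block from step 7 through step 10 cancels to the identity and can be dropped.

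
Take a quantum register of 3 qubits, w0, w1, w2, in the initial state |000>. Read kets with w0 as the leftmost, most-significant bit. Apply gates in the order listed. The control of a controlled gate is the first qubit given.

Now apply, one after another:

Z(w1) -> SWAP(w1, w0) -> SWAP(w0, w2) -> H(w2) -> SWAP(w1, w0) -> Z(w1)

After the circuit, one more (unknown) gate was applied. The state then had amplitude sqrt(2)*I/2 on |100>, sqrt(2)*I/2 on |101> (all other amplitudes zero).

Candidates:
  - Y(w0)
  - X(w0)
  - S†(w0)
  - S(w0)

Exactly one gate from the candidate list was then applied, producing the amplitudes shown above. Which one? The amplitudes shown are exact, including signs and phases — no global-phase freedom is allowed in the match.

It was Y(w0) that produced the state shown.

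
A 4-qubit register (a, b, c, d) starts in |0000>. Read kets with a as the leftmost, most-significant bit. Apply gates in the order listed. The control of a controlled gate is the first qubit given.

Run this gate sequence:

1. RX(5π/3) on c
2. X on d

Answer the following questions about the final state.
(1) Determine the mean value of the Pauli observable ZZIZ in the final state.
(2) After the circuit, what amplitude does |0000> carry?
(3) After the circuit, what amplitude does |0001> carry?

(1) The observable ZZIZ averages to -1.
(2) The final state's coefficient on |0000> equals 0.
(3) The amplitude on |0001> is -sqrt(3)/2.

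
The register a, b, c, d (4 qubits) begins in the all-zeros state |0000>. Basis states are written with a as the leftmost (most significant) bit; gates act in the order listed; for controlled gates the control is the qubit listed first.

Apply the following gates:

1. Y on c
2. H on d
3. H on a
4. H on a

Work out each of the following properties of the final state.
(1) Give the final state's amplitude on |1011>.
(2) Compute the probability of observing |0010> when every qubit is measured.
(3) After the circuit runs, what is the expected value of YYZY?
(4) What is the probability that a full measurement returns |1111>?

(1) The amplitude on |1011> is 0. Key observation: the block from step 3 through step 4 cancels to the identity and can be dropped.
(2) Outcome |0010> occurs with probability 1/2.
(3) The observable YYZY averages to 0.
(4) The probability of measuring |1111> is 0.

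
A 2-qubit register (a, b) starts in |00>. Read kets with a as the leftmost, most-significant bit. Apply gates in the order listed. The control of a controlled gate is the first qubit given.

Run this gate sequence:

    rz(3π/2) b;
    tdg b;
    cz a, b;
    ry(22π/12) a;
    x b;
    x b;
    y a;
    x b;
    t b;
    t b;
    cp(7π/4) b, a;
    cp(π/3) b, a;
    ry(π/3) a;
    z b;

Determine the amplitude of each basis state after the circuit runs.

After the circuit, the state carries amplitude 0 on |00>, -sqrt(6)*exp(I*pi/3)/8 - sqrt(6)*exp(I*pi/4)/8 - sqrt(2)*exp(I*pi/3)/8 + 3*sqrt(2)*exp(I*pi/4)/8 on |01>, 0 on |10>, -sqrt(2)*exp(I*pi/4)/8 + sqrt(6)*exp(I*pi/4)/8 + sqrt(6)*exp(I*pi/3)/8 + 3*sqrt(2)*exp(I*pi/3)/8 on |11>. Key observation: steps 5-6 multiply out to the identity, so the circuit reduces to the remaining gates.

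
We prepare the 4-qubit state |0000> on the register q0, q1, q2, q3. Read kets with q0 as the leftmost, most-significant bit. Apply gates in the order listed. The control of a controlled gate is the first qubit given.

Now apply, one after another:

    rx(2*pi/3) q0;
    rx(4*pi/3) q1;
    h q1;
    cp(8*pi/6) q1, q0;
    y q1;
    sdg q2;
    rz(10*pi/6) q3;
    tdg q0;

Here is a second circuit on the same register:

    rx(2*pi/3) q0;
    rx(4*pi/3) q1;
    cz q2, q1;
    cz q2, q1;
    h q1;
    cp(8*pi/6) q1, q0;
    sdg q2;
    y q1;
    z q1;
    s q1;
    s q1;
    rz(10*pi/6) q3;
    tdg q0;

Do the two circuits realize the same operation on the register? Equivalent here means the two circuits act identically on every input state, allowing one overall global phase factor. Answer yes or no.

Yes — the two circuits implement the same unitary up to a global phase.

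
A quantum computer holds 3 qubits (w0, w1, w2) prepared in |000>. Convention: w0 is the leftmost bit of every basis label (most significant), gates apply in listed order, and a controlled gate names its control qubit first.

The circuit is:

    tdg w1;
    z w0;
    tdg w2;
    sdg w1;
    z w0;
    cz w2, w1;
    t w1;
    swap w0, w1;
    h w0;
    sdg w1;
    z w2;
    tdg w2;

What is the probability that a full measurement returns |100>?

Outcome |100> occurs with probability 1/2.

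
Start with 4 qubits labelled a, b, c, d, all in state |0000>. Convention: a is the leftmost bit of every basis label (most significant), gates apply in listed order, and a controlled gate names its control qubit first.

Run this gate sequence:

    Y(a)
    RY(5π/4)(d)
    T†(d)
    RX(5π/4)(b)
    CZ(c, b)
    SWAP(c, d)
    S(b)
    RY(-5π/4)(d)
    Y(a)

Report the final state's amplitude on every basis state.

After the circuit, the state carries amplitude -(2 - sqrt(2))**(3/2)/8 on |0000>, (-2 + sqrt(2))*sqrt(sqrt(2) + 2)/8 on |0001>, (-2 + sqrt(2))*sqrt(sqrt(2) + 2)*exp(3*I*pi/4)/8 on |0010>, (-2 - sqrt(2))*sqrt(2 - sqrt(2))*exp(3*I*pi/4)/8 on |0011>, (2 - sqrt(2))*sqrt(sqrt(2) + 2)/8 on |0100>, sqrt(2 - sqrt(2))*(sqrt(2) + 2)/8 on |0101>, sqrt(2 - sqrt(2))*(sqrt(2) + 2)*exp(3*I*pi/4)/8 on |0110>, (sqrt(2) + 2)**(3/2)*exp(3*I*pi/4)/8 on |0111>, 0 on |1000>, 0 on |1001>, 0 on |1010>, 0 on |1011>, 0 on |1100>, 0 on |1101>, 0 on |1110>, 0 on |1111>.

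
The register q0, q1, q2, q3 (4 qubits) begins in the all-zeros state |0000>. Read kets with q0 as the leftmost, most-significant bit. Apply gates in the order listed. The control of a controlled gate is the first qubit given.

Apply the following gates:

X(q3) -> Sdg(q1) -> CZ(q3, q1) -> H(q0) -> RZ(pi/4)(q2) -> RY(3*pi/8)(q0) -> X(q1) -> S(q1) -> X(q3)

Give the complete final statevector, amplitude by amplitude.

After the circuit, the state carries amplitude exp(3*I*pi/8)*sin(pi/16) on |0100>, exp(3*I*pi/8)*cos(pi/16) on |1100>, and 0 on every other basis state.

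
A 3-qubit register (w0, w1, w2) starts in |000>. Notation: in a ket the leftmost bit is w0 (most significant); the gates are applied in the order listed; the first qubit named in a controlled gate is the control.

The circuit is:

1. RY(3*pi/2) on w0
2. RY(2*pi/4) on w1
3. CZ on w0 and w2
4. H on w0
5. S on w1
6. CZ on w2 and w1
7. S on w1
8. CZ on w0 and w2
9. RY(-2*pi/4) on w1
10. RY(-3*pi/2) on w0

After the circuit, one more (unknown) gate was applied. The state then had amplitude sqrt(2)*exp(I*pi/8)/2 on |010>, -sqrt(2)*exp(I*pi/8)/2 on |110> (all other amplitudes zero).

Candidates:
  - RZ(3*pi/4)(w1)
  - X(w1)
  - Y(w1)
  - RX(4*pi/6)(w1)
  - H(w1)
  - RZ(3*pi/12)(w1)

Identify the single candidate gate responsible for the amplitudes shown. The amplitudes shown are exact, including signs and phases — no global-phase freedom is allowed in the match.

The unique candidate consistent with the amplitudes is RZ(3*pi/12)(w1).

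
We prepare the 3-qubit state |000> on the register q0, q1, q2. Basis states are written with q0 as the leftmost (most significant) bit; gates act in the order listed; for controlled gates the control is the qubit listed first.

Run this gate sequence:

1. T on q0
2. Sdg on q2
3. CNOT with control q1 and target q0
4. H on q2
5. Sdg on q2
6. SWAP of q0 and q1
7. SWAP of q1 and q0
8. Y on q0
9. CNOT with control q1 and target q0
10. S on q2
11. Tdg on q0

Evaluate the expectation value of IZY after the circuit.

The expectation value of IZY is 0.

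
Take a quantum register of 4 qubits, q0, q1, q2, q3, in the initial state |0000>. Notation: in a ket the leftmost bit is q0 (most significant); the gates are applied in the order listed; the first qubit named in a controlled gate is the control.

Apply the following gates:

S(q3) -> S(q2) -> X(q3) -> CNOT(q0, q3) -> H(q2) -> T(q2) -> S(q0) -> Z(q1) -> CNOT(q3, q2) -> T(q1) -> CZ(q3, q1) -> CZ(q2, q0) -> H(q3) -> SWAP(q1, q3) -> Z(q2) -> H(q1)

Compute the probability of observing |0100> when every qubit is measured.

A full measurement returns |0100> with probability 1/2.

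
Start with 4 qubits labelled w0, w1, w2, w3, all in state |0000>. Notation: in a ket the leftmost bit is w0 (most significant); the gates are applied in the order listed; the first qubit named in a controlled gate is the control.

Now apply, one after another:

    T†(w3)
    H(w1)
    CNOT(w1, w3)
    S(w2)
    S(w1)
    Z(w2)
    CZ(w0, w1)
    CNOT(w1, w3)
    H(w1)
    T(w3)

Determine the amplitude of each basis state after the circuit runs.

The final amplitudes are 1/2 + I/2 on |0000>, 1/2 - I/2 on |0100>, and 0 on every other basis state.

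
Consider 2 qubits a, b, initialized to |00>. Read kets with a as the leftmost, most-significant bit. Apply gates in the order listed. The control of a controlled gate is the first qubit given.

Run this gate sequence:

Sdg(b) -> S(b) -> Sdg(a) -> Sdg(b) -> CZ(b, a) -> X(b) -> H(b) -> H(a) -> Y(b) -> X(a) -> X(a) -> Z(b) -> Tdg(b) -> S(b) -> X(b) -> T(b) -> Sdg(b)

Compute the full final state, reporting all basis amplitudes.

The resulting statevector has amplitude -exp(3*I*pi/4)/2 on |00>, exp(I*pi/4)/2 on |01>, -exp(3*I*pi/4)/2 on |10>, exp(I*pi/4)/2 on |11>.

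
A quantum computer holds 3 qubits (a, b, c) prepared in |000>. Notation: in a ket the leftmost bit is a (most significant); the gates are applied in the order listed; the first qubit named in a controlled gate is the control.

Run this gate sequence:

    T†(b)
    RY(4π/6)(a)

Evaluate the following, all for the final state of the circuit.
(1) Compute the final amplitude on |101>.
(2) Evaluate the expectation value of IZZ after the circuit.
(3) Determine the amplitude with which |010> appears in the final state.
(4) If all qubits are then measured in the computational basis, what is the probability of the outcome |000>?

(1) The amplitude on |101> is 0.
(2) In the final state, IZZ has expectation 1.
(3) The amplitude on |010> is 0.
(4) The probability of measuring |000> is 1/4.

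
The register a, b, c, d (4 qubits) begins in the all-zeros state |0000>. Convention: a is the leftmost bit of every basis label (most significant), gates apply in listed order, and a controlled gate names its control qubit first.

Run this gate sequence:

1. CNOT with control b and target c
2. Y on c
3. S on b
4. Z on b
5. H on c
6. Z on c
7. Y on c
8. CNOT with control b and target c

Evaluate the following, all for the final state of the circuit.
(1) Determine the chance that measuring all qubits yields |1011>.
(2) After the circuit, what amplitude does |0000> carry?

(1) Outcome |1011> occurs with probability 0.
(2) The final state's coefficient on |0000> equals sqrt(2)/2.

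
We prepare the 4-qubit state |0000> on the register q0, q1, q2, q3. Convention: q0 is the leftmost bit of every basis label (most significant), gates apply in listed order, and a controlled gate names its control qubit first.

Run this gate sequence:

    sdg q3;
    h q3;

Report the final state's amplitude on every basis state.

The resulting statevector has amplitude sqrt(2)/2 on |0000>, sqrt(2)/2 on |0001>, and 0 on every other basis state.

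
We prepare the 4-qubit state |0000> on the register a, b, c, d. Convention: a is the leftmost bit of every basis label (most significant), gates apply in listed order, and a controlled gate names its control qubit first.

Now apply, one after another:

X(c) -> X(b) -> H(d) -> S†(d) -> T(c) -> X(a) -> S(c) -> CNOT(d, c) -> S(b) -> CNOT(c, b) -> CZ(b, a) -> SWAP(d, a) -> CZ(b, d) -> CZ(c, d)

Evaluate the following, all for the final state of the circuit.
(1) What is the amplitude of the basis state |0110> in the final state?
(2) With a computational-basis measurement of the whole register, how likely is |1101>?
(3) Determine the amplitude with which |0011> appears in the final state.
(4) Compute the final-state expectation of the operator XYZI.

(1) The amplitude on |0110> is 0.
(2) Outcome |1101> occurs with probability 1/2.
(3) The final state's coefficient on |0011> equals sqrt(2)*exp(I*pi/4)/2.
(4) The expectation value of XYZI is 0.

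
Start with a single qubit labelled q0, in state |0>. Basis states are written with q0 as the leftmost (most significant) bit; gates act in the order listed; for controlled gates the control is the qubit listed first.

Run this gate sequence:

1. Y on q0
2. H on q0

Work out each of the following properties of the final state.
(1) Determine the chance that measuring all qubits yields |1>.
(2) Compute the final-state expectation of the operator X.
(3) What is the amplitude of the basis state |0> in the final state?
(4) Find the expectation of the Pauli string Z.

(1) Outcome |1> occurs with probability 1/2.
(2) The expectation value of X is -1.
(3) The amplitude on |0> is sqrt(2)*I/2.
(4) The observable Z averages to 0.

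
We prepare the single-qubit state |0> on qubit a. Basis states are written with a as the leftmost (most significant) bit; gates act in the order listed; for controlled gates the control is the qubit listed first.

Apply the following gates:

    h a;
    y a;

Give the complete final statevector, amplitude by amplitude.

The resulting statevector has amplitude -sqrt(2)*I/2 on |0>, sqrt(2)*I/2 on |1>.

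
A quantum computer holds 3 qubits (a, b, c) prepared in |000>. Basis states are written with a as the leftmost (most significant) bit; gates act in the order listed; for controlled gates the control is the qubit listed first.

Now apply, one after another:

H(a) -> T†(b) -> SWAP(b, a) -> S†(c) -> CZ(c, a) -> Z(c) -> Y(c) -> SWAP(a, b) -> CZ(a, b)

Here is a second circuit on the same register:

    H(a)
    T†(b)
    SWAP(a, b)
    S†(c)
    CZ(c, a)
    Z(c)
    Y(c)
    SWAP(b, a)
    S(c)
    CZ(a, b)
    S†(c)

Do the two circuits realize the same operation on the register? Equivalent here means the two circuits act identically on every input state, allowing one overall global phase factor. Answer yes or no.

Yes, they are equivalent — the unitaries differ by at most a global phase.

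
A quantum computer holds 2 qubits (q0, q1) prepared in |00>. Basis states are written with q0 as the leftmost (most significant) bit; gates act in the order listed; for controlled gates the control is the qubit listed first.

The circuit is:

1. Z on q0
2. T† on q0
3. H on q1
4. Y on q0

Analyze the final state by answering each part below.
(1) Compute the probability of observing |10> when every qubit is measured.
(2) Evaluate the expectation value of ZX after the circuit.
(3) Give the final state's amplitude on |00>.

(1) Outcome |10> occurs with probability 1/2.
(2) The observable ZX averages to -1.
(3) |00> carries amplitude 0 in the final state.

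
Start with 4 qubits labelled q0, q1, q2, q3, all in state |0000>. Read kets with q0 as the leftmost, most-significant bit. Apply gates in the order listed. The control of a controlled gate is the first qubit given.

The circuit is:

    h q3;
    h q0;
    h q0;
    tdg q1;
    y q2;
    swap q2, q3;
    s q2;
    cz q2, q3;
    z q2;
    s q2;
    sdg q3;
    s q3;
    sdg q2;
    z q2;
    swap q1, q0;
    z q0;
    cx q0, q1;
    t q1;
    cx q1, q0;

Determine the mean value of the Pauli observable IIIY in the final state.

The observable IIIY averages to 0. Key observation: the block from step 9 through step 14 cancels to the identity and can be dropped.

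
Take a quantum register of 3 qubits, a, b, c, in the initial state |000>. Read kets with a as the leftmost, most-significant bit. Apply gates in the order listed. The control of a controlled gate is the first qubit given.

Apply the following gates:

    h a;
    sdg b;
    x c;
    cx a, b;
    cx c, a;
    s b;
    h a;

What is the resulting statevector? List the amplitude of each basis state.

The resulting statevector has amplitude 0 on |000>, 1/2 on |001>, 0 on |010>, I/2 on |011>, 0 on |100>, -1/2 on |101>, 0 on |110>, I/2 on |111>.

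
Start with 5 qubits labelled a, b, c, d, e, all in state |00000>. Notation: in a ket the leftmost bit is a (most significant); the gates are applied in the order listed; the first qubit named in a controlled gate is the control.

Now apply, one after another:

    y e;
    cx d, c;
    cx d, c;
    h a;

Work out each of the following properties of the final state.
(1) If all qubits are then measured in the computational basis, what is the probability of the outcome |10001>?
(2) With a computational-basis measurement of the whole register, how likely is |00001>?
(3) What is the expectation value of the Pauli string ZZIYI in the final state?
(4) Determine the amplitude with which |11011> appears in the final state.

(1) Outcome |10001> occurs with probability 1/2. Key observation: gates 2-3 undo each other exactly, leaving only the rest of the circuit to track.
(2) A full measurement returns |00001> with probability 1/2.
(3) The expectation value of ZZIYI is 0.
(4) The final state's coefficient on |11011> equals 0.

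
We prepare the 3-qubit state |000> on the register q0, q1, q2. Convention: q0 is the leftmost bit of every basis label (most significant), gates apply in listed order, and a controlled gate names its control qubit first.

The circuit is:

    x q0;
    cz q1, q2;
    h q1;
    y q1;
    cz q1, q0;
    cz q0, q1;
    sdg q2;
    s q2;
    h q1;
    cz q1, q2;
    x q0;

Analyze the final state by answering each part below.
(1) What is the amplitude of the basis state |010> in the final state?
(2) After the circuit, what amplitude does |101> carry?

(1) The final state's coefficient on |010> equals -I.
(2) The amplitude on |101> is 0.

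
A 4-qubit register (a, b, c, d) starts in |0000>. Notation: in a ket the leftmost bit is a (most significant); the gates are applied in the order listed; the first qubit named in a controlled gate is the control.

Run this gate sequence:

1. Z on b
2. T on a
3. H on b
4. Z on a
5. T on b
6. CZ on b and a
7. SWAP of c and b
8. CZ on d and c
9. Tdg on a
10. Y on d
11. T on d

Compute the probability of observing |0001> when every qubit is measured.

A full measurement returns |0001> with probability 1/2.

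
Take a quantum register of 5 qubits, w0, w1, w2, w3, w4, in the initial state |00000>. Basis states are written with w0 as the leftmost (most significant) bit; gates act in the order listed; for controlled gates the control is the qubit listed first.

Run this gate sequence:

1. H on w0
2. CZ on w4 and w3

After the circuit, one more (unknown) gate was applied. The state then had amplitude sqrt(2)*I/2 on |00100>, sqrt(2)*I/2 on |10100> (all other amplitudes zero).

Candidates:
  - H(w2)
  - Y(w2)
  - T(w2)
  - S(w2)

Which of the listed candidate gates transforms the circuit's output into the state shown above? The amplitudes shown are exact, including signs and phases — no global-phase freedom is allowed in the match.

It was Y(w2) that produced the state shown.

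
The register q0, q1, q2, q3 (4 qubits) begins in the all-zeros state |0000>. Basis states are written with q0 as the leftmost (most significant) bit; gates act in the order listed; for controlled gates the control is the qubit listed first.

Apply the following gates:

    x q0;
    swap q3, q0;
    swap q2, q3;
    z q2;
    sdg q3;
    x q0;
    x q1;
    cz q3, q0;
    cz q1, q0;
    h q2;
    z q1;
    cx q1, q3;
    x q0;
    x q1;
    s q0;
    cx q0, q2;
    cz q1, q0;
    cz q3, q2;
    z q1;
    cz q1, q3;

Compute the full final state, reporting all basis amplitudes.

The resulting statevector has amplitude -sqrt(2)/2 on |0001>, -sqrt(2)/2 on |0011>, and 0 on every other basis state.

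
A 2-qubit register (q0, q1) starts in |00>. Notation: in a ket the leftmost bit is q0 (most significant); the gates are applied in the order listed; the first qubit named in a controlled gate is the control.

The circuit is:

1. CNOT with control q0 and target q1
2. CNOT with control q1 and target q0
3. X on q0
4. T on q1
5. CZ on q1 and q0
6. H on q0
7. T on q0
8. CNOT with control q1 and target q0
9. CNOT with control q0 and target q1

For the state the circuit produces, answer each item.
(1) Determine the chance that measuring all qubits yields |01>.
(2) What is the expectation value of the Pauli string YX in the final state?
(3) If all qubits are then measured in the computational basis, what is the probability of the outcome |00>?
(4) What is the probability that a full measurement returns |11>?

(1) A full measurement returns |01> with probability 0.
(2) In the final state, YX has expectation -sqrt(2)/2.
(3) The probability of measuring |00> is 1/2.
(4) Outcome |11> occurs with probability 1/2.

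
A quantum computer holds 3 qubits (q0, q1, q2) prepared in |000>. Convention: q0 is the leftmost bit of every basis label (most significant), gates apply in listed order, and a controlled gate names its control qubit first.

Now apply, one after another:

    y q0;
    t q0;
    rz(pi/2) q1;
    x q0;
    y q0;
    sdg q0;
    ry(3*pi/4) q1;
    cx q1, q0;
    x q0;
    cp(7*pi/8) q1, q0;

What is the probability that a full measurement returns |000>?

Outcome |000> occurs with probability 1/2 - sqrt(2)/4.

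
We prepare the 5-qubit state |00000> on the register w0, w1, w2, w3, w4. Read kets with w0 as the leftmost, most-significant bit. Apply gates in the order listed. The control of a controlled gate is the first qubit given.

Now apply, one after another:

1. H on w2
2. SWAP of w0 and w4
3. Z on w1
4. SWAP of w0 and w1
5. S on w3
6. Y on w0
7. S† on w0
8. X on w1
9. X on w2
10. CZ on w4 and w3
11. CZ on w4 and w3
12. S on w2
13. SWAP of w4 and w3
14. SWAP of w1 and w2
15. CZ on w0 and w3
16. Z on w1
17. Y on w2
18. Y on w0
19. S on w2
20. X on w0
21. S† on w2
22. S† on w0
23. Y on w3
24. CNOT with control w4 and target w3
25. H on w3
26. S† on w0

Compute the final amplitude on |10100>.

The amplitude on |10100> is 0. Key observation: gates 10-11 undo each other exactly, leaving only the rest of the circuit to track.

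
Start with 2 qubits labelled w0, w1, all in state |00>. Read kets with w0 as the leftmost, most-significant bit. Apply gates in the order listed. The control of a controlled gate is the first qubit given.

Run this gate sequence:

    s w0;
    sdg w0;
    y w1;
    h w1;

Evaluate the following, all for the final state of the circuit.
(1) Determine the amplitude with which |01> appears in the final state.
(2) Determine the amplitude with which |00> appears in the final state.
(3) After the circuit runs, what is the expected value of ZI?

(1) |01> carries amplitude -sqrt(2)*I/2 in the final state. Key observation: gates 1-2 undo each other exactly, leaving only the rest of the circuit to track.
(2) The amplitude on |00> is sqrt(2)*I/2.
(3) The expectation value of ZI is 1.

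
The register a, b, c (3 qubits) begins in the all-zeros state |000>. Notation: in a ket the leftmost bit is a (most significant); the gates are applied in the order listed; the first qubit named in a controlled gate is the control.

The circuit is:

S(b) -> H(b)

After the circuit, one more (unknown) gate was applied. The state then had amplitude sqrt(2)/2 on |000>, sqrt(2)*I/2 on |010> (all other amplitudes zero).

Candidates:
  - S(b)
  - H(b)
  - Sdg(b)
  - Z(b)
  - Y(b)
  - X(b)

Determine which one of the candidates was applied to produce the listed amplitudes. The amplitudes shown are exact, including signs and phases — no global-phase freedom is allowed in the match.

The applied gate was S(b).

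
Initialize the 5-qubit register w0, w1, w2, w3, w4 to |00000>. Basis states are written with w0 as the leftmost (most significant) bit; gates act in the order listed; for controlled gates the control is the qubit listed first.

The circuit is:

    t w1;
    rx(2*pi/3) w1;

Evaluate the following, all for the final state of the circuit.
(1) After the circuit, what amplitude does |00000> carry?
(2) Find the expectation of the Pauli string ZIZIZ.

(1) |00000> carries amplitude 1/2 in the final state.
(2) In the final state, ZIZIZ has expectation 1.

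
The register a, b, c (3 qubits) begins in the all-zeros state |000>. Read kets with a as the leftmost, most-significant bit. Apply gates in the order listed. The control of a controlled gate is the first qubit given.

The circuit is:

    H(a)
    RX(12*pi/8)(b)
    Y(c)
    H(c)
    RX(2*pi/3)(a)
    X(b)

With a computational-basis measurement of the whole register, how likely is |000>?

Outcome |000> occurs with probability 1/8.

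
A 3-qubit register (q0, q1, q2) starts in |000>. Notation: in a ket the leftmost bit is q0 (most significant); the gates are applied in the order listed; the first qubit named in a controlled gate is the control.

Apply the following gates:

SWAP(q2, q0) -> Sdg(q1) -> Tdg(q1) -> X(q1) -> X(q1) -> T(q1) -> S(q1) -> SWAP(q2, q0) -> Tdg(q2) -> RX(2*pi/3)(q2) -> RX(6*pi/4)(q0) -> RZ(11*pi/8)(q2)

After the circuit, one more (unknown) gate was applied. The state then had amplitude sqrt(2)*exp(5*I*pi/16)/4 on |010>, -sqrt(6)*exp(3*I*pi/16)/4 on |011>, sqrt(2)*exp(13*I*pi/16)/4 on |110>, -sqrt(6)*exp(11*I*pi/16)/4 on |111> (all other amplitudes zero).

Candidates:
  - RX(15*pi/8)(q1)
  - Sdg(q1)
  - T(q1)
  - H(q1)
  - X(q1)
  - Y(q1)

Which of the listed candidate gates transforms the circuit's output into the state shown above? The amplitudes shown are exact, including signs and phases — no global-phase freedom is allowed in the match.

The unique candidate consistent with the amplitudes is X(q1). Key observation: the block from step 1 through step 8 cancels to the identity and can be dropped.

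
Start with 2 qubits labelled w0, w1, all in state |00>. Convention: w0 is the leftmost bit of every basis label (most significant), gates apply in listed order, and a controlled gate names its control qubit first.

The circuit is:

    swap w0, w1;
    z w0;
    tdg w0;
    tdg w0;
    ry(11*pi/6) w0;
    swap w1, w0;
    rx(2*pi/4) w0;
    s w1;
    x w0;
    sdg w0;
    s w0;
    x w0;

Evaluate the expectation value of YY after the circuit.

The expectation value of YY is 1/2. Key observation: steps 9-12 multiply out to the identity, so the circuit reduces to the remaining gates.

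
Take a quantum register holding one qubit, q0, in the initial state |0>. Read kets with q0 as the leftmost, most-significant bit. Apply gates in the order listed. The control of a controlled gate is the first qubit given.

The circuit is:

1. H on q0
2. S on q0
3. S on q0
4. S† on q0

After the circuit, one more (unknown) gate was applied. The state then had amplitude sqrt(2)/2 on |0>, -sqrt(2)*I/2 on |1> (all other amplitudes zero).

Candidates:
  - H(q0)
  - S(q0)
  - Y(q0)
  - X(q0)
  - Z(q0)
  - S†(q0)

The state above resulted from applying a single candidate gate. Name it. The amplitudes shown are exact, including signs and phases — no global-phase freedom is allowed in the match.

The applied gate was Z(q0).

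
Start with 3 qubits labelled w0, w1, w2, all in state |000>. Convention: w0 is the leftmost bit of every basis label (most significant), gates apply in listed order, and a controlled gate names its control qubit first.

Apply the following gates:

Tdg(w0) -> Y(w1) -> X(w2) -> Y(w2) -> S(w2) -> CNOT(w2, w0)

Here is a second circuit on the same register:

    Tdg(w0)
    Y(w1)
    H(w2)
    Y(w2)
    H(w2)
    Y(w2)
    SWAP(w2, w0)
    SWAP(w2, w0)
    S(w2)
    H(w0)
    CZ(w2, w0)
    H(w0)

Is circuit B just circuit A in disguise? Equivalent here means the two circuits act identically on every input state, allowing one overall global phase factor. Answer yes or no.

No: there is an input state on which the two circuits produce genuinely different outputs (not merely differing by a phase).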